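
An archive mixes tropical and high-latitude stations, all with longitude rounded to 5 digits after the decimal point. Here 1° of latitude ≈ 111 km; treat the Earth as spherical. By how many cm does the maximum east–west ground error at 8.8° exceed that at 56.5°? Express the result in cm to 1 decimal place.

Rounding to 5 decimal places leaves the longitude within ±5e-06° of the true value.
Error at 8.8° = 5e-06° × 111000 × cos 8.8° ≈ 0.555 × 0.9882 = 0.54847 m.
Error at 56.5° = 5e-06° × 111000 × cos 56.5° ≈ 0.555 × 0.5519 = 0.30633 m.
So the lower-latitude error exceeds the higher by 0.54847 − 0.30633 = 0.24214 m.
That is 0.242142 m = 24.214 cm.

24.2 cm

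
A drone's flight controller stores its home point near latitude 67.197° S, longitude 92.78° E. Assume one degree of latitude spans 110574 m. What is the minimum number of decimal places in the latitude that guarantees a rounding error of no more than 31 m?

4

One degree of latitude covers 110574 m.
Rounding to N decimal places gives at most 0.5 × 10⁻ᴺ degrees of error, i.e. 0.5 × 10⁻ᴺ × 110574 m.
Setting 55287 × 10⁻ᴺ ≤ 31 gives 10ᴺ ≥ 1783, i.e. N ≥ 3.25.
So 4 decimal places suffice (5.53 m); 3 would allow up to 55.3 m.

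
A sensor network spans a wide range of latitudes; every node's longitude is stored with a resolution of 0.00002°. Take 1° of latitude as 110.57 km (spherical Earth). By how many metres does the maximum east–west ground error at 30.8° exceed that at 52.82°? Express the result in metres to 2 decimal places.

With a 0.00002° grid the true value lies within half a step, ±0.00002°/2 = ±1e-05°, of the stored one.
At 30.8°: 1e-05° × 110570 × cos 30.8° = 1e-05 × 110570 × 0.8590 ≈ 0.94975 m.
Error at 52.82° = 1e-05° × 110570 × cos 52.82° ≈ 1.1057 × 0.6043 = 0.6682 m.
So the lower-latitude error exceeds the higher by 0.94975 − 0.6682 = 0.28155 m.

0.28 metres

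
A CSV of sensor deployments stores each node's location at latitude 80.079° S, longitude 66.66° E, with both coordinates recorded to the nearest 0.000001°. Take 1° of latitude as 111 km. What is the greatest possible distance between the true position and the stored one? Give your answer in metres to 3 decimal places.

Rounding to 6 decimal places leaves each coordinate within ±5e-07° of the true value.
N–S: 5e-07° × 111000 m/° = 0.0555 m.
Longitude error → 5e-07 × 111000 × cos 80.079° = 5e-07 × 111000 × 0.1723 ≈ 0.0095621 m.
The two errors are perpendicular, so the maximum displacement is √(0.0555² + 0.0095621²) ≈ 0.0563177 m.

0.056 metres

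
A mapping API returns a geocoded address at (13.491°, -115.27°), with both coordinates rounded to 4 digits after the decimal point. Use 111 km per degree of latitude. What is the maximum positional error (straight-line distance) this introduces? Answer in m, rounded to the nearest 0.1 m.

Rounding to 4 decimal places leaves each coordinate within ±5e-05° of the true value.
N–S: 5e-05° × 111000 m/° = 5.55 m.
E–W at 13.491°: 5e-05° × 111000 × cos 13.491° = 5e-05 × 111000 × 0.9724 ≈ 5.39686 m.
Combining orthogonally: (5.55² + 5.39686²)^½ ≈ 7.74135 m.

7.7 m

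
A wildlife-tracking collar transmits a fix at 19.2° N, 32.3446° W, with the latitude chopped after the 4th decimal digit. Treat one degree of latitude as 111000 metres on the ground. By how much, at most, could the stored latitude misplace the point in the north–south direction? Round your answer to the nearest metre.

11 metres

Truncating at 4 decimal places can drop up to a full unit in the last place, so the latitude may be off by as much as 0.0001°.
So the N–S error is at most 0.0001 × 111000 = 11.1 m.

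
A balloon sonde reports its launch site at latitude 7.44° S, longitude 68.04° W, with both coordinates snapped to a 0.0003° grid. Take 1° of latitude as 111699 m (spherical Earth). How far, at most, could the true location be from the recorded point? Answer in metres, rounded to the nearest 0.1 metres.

23.6 metres

With a 0.0003° grid the true value lies within half a step, ±0.0003°/2 = ±0.00015°, of the stored one.
N–S: 0.00015° × 111699 m/° = 16.7549 m.
East–west component at 7.44°: 0.00015° × 111699 × cos 7.44° ≈ 0.00015 × 110759 ≈ 16.6138 m.
Combining orthogonally: (16.7549² + 16.6138²)^½ ≈ 23.5954 m.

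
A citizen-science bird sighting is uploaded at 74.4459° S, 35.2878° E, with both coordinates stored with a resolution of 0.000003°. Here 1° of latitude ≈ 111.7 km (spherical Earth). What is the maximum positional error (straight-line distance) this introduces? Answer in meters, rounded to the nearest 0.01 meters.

With a 0.000003° grid the true value lies within half a step, ±0.000003°/2 = ±1.5e-06°, of the stored one.
Latitude error → 1.5e-06 × 111700 = 0.16755 m along the meridian.
E–W at 74.4459°: 1.5e-06° × 111700 × cos 74.4459° = 1.5e-06 × 111700 × 0.2681 ≈ 0.0449282 m.
Combining orthogonally: (0.16755² + 0.0449282²)^½ ≈ 0.173469 m.

0.17 meters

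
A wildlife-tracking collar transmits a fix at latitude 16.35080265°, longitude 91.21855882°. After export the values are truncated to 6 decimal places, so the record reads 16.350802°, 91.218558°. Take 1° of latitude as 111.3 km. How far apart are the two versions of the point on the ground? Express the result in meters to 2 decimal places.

Δlat = 16.35080265 − 16.350802 = +0.00000065°; Δlon = 91.21855882 − 91.218558 = +0.00000082°.
N–S: 0.00000065° × 111300 m/° = 0.072345 m.
E–W at 16.3508°: 0.00000082° × 111300 × cos 16.3508° = 0.00000082 × 111300 × 0.9596 ≈ 0.0875748 m.
Hypotenuse of the two orthogonal shifts: √(0.072345² + 0.0875748²) = 0.113592 m.

0.11 meters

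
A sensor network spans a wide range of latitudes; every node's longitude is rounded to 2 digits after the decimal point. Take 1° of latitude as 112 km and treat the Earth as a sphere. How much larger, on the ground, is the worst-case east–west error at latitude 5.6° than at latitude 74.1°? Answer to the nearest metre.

404 metres

Rounding to 2 decimal places leaves the longitude within ±0.005° of the true value.
Error at 5.6° = 0.005° × 112000 × cos 5.6° ≈ 560 × 0.9952 = 557.33 m.
Error at 74.1° = 0.005° × 112000 × cos 74.1° ≈ 560 × 0.2740 = 153.42 m.
Difference: 557.33 − 153.42 = 403.91 m.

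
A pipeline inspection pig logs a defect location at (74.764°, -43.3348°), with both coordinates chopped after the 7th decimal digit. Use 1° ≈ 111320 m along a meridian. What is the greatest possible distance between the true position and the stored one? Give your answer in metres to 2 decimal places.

Truncating at 7 decimal places can drop up to a full unit in the last place, so each coordinate may be off by as much as 1e-07°.
N–S: 1e-07° × 111320 m/° = 0.011132 m.
East–west component at 74.764°: 1e-07° × 111320 × cos 74.764° ≈ 1e-07 × 29254.4 ≈ 0.00292544 m.
Worst case both components are at the extreme and orthogonal: √(0.011132² + 0.00292544²) ≈ 0.01151 m.

0.01 metres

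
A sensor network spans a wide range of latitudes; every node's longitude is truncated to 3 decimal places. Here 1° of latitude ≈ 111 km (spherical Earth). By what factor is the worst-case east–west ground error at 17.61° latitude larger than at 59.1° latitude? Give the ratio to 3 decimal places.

1.856

Truncating at 3 decimal places can drop up to a full unit in the last place, so the longitude may be off by as much as 0.001°.
At 17.61°: 0.001° × 111000 × cos 17.61° = 0.001 × 111000 × 0.9531 ≈ 105.8 m.
At 59.1°: 0.001° × 111000 × cos 59.1° = 0.001 × 111000 × 0.5135 ≈ 57.003 m.
The ratio reduces to cos 17.61° / cos 59.1° = 0.9531/0.5135 ≈ 1.8560.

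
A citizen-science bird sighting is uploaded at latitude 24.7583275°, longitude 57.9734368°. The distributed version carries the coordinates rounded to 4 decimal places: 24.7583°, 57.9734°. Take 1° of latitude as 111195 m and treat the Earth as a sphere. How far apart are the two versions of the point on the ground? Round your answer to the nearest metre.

The latitude changed by +0.0000275° and the longitude by +0.0000368°.
North–south shift: 0.0000275 × 111195 = 3.05786 m.
E–W at 24.7583°: 0.0000368° × 111195 × cos 24.7583° = 0.0000368 × 111195 × 0.9081 ≈ 3.71585 m.
Hypotenuse of the two orthogonal shifts: √(3.05786² + 3.71585²) = 4.81228 m.

5 metres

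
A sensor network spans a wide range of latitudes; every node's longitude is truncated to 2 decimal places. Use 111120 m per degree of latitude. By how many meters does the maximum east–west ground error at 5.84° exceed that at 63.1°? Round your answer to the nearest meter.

603 meters

Truncating at 2 decimal places can drop up to a full unit in the last place, so the longitude may be off by as much as 0.01°.
Error at 5.84° = 0.01° × 111120 × cos 5.84° ≈ 1111.2 × 0.9948 = 1105.4 m.
Error at 63.1° = 0.01° × 111120 × cos 63.1° ≈ 1111.2 × 0.4524 = 502.75 m.
So the lower-latitude error exceeds the higher by 1105.4 − 502.75 = 602.69 m.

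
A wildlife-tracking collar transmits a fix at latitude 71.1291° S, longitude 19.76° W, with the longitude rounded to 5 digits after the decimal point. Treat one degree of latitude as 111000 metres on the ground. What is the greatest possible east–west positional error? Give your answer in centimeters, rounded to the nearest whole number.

Rounding to 5 decimal places leaves the longitude within ±5e-06° of the true value.
Parallels shrink by cos φ, so at 71.1291° a degree of longitude is 111000 × 0.3234 ≈ 35901.5 m.
East–west error: 5e-06° × 35901.5 m/° ≈ 0.179507 m.
That is 0.179507 m = 17.951 cm.

18 centimeters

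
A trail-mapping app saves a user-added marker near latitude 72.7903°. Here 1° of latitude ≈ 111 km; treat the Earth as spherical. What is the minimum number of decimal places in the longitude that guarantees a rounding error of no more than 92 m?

3

At 72.7903° one degree of longitude covers 111000 × cos 72.7903° ≈ 111000 × 0.2959 ≈ 32841.5 m.
N decimal places → at most half a unit in the last place, 0.5 × 10⁻ᴺ° = 32841.5/2 × 10⁻ᴺ m.
Need 0.5 × 32841.5 × 10⁻ᴺ ≤ 92 → 10⁻ᴺ ≤ 5.603e-03, so N ≥ 2.25.
At 2 places the error can reach 164 m, but 3 places keeps it to 16.4 m.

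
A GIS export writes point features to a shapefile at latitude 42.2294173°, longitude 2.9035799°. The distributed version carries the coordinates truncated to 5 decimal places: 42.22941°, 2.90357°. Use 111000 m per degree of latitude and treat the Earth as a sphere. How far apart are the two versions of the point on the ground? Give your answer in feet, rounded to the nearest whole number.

4 feet

Δlat = 42.2294173 − 42.22941 = +0.0000073°; Δlon = 2.9035799 − 2.90357 = +0.0000099°.
N–S: 0.0000073° × 111000 m/° = 0.8103 m.
E–W at 42.2294°: 0.0000099° × 111000 × cos 42.2294° = 0.0000099 × 111000 × 0.7405 ≈ 0.813691 m.
Combined displacement = (0.8103² + 0.813691²)^½ ≈ 1.14834 m.
In feet: 1.14834 m ÷ 0.3048 ≈ 3.7675 ft.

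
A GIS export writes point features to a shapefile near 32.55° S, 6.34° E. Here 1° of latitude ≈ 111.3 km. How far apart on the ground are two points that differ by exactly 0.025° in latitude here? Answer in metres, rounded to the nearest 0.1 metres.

0.025° × 111300 m/° = 2782.5 m.

2782.5 metres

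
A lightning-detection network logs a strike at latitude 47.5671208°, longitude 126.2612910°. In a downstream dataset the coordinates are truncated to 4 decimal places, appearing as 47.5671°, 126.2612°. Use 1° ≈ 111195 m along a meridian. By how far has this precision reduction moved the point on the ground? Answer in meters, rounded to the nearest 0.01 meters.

7.21 meters

The latitude changed by +0.0000208° and the longitude by +0.0000910°.
N–S: 0.0000208° × 111195 m/° = 2.31286 m.
E–W at 47.5671°: 0.0000910° × 111195 × cos 47.5671° = 0.0000910 × 111195 × 0.6747 ≈ 6.82738 m.
Distance: √(2.31286² + 6.82738²) ≈ 7.2085 m.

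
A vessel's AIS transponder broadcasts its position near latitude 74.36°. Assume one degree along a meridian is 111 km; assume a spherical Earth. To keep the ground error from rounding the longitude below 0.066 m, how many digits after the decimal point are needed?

6

At 74.36° one degree of longitude covers 111000 × cos 74.36° ≈ 111000 × 0.2696 ≈ 29924.7 m.
With N decimal places the half-ulp bound is 0.5·10⁻ᴺ°, or 0.5·10⁻ᴺ × 29924.7 m on the ground.
Need 0.5 × 29924.7 × 10⁻ᴺ ≤ 0.066 → 10⁻ᴺ ≤ 4.411e-06, so N ≥ 5.36.
N = 5 would give 0.15 m (too coarse); N = 6 gives 0.015 m ≤ 0.066 m.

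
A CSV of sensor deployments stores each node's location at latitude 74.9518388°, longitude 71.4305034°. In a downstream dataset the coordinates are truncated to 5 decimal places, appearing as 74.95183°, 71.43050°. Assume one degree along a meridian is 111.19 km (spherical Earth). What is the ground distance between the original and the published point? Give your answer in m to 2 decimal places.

0.98 m

The latitude changed by +0.0000088° and the longitude by +0.0000034°.
North–south shift: 0.0000088 × 111190 = 0.978472 m.
E–W at 74.9518°: 0.0000034° × 111190 × cos 74.9518° = 0.0000034 × 111190 × 0.2596 ≈ 0.0981525 m.
Hypotenuse of the two orthogonal shifts: √(0.978472² + 0.0981525²) = 0.983383 m.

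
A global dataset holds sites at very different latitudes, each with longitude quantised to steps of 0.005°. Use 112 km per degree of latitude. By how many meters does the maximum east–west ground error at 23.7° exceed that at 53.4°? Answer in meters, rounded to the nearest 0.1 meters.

With a 0.005° grid the true value lies within half a step, ±0.005°/2 = ±0.0025°, of the stored one.
Error at 23.7° = 0.0025° × 112000 × cos 23.7° ≈ 280 × 0.9157 = 256.39 m.
Error at 53.4° = 0.0025° × 112000 × cos 53.4° ≈ 280 × 0.5962 = 166.94 m.
So the lower-latitude error exceeds the higher by 256.39 − 166.94 = 89.443 m.

89.4 meters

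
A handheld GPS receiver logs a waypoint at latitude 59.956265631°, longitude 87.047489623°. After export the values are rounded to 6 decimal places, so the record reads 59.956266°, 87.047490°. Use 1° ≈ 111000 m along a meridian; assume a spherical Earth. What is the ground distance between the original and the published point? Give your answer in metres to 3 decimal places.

The latitude changed by -0.000000369° and the longitude by -0.000000377°.
North–south shift: -0.000000369 × 111000 = -0.040959 m.
E–W at 59.9563°: -0.000000377° × 111000 × cos 59.9563° = -0.000000377 × 111000 × 0.5007 ≈ -0.0209512 m.
Combined displacement = (0.040959² + 0.0209512²)^½ ≈ 0.0460064 m.

0.046 metres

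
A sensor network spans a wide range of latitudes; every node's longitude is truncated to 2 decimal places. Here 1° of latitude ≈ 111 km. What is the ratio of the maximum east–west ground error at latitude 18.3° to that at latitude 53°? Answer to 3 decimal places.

Truncating at 2 decimal places can drop up to a full unit in the last place, so the longitude may be off by as much as 0.01°.
At 18.3°: 0.01° × 111000 × cos 18.3° = 0.01 × 111000 × 0.9494 ≈ 1053.9 m.
Error at 53° = 0.01° × 111000 × cos 53° ≈ 1110 × 0.6018 = 668.01 m.
Ratio: 1053.9 / 668.01 = cos 18.3° / cos 53° ≈ 1.5776.

1.578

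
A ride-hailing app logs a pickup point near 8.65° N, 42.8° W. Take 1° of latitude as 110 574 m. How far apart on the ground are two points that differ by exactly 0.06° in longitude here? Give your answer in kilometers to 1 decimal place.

6.6 kilometers

At 8.65° a degree of longitude is 110574 × cos 8.65° ≈ 109316 m, so 0.06° corresponds to 6558.98 m.
That is 6558.98 m = 6.559 km.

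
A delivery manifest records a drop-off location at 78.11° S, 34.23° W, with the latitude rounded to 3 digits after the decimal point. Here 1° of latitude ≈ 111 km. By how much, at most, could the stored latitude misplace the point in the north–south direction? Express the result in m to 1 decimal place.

55.5 m

Rounding to 3 decimal places leaves the latitude within ±0.0005° of the true value.
Along the meridian that is 0.0005° × 111000 m/° = 55.5 m.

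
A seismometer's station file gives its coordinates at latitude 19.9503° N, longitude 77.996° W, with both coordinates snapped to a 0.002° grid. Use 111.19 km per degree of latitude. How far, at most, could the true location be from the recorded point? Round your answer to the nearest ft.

With a 0.002° grid the true value lies within half a step, ±0.002°/2 = ±0.001°, of the stored one.
Latitude error → 0.001 × 111190 = 111.19 m along the meridian.
East–west component at 19.9503°: 0.001° × 111190 × cos 19.9503° ≈ 0.001 × 104517 ≈ 104.517 m.
Worst case both components are at the extreme and orthogonal: √(111.19² + 104.517²) ≈ 152.601 m.
Converting: 152.601 m × 3.2808 ft/m ≈ 500.66 ft.

501 ft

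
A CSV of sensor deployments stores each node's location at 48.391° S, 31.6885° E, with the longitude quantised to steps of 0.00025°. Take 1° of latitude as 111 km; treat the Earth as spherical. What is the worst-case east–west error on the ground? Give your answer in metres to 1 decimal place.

9.2 metres

With a 0.00025° grid the true value lies within half a step, ±0.00025°/2 = ±0.000125°, of the stored one.
One degree of longitude at 48.391° is 111000 × cos 48.391° ≈ 111000 × 0.6640 = 73708.8 m.
East–west error: 0.000125° × 73708.8 m/° ≈ 9.21361 m.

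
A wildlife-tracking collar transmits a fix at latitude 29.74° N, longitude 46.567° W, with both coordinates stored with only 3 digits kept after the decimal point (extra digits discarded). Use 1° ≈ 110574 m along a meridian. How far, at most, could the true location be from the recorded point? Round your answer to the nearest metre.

Truncating at 3 decimal places can drop up to a full unit in the last place, so each coordinate may be off by as much as 0.001°.
N–S: 0.001° × 110574 m/° = 110.574 m.
Longitude error → 0.001 × 110574 × cos 29.74° = 0.001 × 110574 × 0.8683 ≈ 96.0098 m.
Worst case both components are at the extreme and orthogonal: √(110.574² + 96.0098²) ≈ 146.439 m.

146 metres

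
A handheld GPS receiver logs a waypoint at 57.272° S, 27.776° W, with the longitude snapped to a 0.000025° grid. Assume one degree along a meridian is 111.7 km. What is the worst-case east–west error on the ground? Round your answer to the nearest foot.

2 feet

With a 0.000025° grid the true value lies within half a step, ±0.000025°/2 = ±1.25e-05°, of the stored one.
Parallels shrink by cos φ, so at 57.272° a degree of longitude is 111700 × 0.5407 ≈ 60390.8 m.
Maximum E–W displacement: 1.25e-05 × 60390.8 = 0.754885 m.
Converting: 0.754885 m × 3.2808 ft/m ≈ 2.4767 ft.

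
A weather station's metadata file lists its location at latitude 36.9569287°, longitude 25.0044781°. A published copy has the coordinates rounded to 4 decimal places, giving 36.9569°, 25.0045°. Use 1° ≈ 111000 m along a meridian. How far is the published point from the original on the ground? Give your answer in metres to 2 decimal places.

The latitude changed by +0.0000287° and the longitude by -0.0000219°.
North–south shift: 0.0000287 × 111000 = 3.1857 m.
E–W at 36.9569°: -0.0000219° × 111000 × cos 36.9569° = -0.0000219 × 111000 × 0.7991 ≈ -1.9425 m.
Combined displacement = (3.1857² + 1.9425²)^½ ≈ 3.73122 m.

3.73 metres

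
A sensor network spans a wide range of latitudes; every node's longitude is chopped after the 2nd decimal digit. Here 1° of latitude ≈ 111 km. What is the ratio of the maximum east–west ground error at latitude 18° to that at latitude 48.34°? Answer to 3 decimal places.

1.431

Truncating at 2 decimal places can drop up to a full unit in the last place, so the longitude may be off by as much as 0.01°.
Error at 18° = 0.01° × 111000 × cos 18° ≈ 1110 × 0.9511 = 1055.7 m.
Error at 48.34° = 0.01° × 111000 × cos 48.34° ≈ 1110 × 0.6647 = 737.83 m.
Ratio: 1055.7 / 737.83 = cos 18° / cos 48.34° ≈ 1.4308.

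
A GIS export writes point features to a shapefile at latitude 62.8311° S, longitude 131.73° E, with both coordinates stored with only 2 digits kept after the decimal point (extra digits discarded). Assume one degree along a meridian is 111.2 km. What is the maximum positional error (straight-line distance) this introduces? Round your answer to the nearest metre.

Truncating at 2 decimal places can drop up to a full unit in the last place, so each coordinate may be off by as much as 0.01°.
Latitude error → 0.01 × 111200 = 1112 m along the meridian.
East–west component at 62.8311°: 0.01° × 111200 × cos 62.8311° ≈ 0.01 × 50775.6 ≈ 507.756 m.
The two errors are perpendicular, so the maximum displacement is √(1112² + 507.756²) ≈ 1222.44 m.

1222 metres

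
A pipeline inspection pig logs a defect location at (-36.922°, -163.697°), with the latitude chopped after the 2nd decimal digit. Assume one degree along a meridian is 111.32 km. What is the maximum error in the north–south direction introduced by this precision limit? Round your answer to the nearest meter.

1113 meters

Truncating at 2 decimal places can drop up to a full unit in the last place, so the latitude may be off by as much as 0.01°.
North–south distance: 0.01° × 111320 m/° = 1113.2 m.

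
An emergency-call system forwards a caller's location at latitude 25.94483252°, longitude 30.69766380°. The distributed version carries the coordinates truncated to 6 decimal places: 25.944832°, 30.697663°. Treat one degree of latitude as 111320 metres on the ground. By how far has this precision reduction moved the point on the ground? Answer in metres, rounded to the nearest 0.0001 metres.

Δlat = 25.94483252 − 25.944832 = +0.00000052°; Δlon = 30.69766380 − 30.697663 = +0.00000080°.
N–S: 0.00000052° × 111320 m/° = 0.0578864 m.
E–W at 25.9448°: 0.00000080° × 111320 × cos 25.9448° = 0.00000080 × 111320 × 0.8992 ≈ 0.0800806 m.
Combined displacement = (0.0578864² + 0.0800806²)^½ ≈ 0.0988116 m.

0.0988 metres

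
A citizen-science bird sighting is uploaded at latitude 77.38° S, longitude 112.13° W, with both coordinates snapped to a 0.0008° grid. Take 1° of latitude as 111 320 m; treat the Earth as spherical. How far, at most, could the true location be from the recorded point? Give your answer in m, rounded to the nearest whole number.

With a 0.0008° grid the true value lies within half a step, ±0.0008°/2 = ±0.0004°, of the stored one.
North–south component: 0.0004° × 111320 = 44.528 m.
Longitude error → 0.0004 × 111320 × cos 77.38° = 0.0004 × 111320 × 0.2185 ≈ 9.72865 m.
The two errors are perpendicular, so the maximum displacement is √(44.528² + 9.72865²) ≈ 45.5784 m.

46 m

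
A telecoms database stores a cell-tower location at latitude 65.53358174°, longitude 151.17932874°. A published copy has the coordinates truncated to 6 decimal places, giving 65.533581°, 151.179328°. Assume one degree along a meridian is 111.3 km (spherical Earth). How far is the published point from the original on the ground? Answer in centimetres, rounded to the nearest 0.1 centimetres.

The latitude changed by +0.00000074° and the longitude by +0.00000074°.
North–south shift: 0.00000074 × 111300 = 0.082362 m.
East–west at this latitude: 0.00000074° × 111300 × cos 65.5336° ≈ 0.00000074 × 46096 = 0.034111 m.
Combined displacement = (0.082362² + 0.034111²)^½ ≈ 0.0891463 m.
That is 0.0891463 m = 8.9146 cm.

8.9 centimetres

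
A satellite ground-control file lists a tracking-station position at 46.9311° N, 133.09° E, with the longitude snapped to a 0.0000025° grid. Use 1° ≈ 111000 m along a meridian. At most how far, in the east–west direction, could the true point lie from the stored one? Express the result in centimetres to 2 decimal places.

9.47 centimetres

With a 0.0000025° grid the true value lies within half a step, ±0.0000025°/2 = ±1.25e-06°, of the stored one.
One degree of longitude at 46.9311° is 111000 × cos 46.9311° ≈ 111000 × 0.6829 = 75799.4 m.
Maximum E–W displacement: 1.25e-06 × 75799.4 = 0.0947492 m.
That is 0.0947492 m = 9.4749 cm.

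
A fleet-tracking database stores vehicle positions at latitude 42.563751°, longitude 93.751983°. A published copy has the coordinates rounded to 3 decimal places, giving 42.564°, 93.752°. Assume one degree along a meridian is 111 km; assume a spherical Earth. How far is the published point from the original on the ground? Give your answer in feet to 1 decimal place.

90.8 feet

Δlat = 42.563751 − 42.564 = -0.000249°; Δlon = 93.751983 − 93.752 = -0.000017°.
North–south shift: -0.000249 × 111000 = -27.639 m.
East–west at this latitude: -0.000017° × 111000 × cos 42.564° ≈ -0.000017 × 81754 = -1.38982 m.
Combined displacement = (27.639² + 1.38982²)^½ ≈ 27.6739 m.
Converting: 27.6739 m × 3.2808 ft/m ≈ 90.794 ft.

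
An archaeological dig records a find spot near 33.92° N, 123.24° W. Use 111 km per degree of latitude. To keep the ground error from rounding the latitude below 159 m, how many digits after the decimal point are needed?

One degree of latitude covers 111000 m.
With N decimal places the half-ulp bound is 0.5·10⁻ᴺ°, or 0.5·10⁻ᴺ × 111000 m on the ground.
Need 0.5 × 111000 × 10⁻ᴺ ≤ 159 → 10⁻ᴺ ≤ 2.865e-03, so N ≥ 2.54.
At 2 places the error can reach 555 m, but 3 places keeps it to 55.5 m.

3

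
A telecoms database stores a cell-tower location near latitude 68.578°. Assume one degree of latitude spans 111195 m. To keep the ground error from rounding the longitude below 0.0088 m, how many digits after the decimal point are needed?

At 68.578° one degree of longitude covers 111195 × cos 68.578° ≈ 111195 × 0.3652 ≈ 40612.2 m.
N decimal places → at most half a unit in the last place, 0.5 × 10⁻ᴺ° = 40612.2/2 × 10⁻ᴺ m.
Need 0.5 × 40612.2 × 10⁻ᴺ ≤ 0.0088 → 10⁻ᴺ ≤ 4.334e-07, so N ≥ 6.36.
N = 6 would give 0.0203 m (too coarse); N = 7 gives 0.00203 m ≤ 0.0088 m.

7 decimal places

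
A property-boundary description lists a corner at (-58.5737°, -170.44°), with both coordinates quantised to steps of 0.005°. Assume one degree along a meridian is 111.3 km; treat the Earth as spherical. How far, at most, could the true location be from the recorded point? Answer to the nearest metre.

314 metres

With a 0.005° grid the true value lies within half a step, ±0.005°/2 = ±0.0025°, of the stored one.
Latitude error → 0.0025 × 111300 = 278.25 m along the meridian.
E–W at 58.5737°: 0.0025° × 111300 × cos 58.5737° = 0.0025 × 111300 × 0.5214 ≈ 145.08 m.
Combining orthogonally: (278.25² + 145.08²)^½ ≈ 313.801 m.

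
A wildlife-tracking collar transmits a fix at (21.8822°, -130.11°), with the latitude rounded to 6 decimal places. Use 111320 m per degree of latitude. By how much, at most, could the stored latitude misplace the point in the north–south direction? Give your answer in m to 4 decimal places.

Rounding to 6 decimal places leaves the latitude within ±5e-07° of the true value.
Along the meridian that is 5e-07° × 111320 m/° = 0.05566 m.

0.0557 m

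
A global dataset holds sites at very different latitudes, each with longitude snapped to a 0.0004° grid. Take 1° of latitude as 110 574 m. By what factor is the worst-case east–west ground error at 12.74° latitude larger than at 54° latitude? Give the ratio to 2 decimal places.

1.66

With a 0.0004° grid the true value lies within half a step, ±0.0004°/2 = ±0.0002°, of the stored one.
At 12.74°: 0.0002° × 110574 × cos 12.74° = 0.0002 × 110574 × 0.9754 ≈ 21.57 m.
At 54°: 0.0002° × 110574 × cos 54° = 0.0002 × 110574 × 0.5878 ≈ 12.999 m.
Ratio: 21.57 / 12.999 = cos 12.74° / cos 54° ≈ 1.6594.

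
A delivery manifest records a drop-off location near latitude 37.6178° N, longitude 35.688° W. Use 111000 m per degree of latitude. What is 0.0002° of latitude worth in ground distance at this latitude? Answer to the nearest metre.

Along a meridian 0.0002° is 0.0002 × 111000 = 22.2 m.

22 metres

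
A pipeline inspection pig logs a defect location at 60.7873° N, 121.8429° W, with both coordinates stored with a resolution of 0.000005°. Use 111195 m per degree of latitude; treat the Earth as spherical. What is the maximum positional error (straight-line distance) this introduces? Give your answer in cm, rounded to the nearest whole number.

31 cm

With a 0.000005° grid the true value lies within half a step, ±0.000005°/2 = ±2.5e-06°, of the stored one.
N–S: 2.5e-06° × 111195 m/° = 0.277987 m.
East–west component at 60.7873°: 2.5e-06° × 111195 × cos 60.7873° ≈ 2.5e-06 × 54269.1 ≈ 0.135673 m.
Combining orthogonally: (0.277987² + 0.135673²)^½ ≈ 0.309329 m.
That is 0.309329 m = 30.933 cm.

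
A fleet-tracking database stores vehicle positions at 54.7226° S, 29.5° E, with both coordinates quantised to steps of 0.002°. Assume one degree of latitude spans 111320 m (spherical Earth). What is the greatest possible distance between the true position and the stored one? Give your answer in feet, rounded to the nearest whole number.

422 feet

With a 0.002° grid the true value lies within half a step, ±0.002°/2 = ±0.001°, of the stored one.
N–S: 0.001° × 111320 m/° = 111.32 m.
Longitude error → 0.001 × 111320 × cos 54.7226° = 0.001 × 111320 × 0.5775 ≈ 64.2913 m.
Combining orthogonally: (111.32² + 64.2913²)^½ ≈ 128.552 m.
In feet: 128.552 m ÷ 0.3048 ≈ 421.76 ft.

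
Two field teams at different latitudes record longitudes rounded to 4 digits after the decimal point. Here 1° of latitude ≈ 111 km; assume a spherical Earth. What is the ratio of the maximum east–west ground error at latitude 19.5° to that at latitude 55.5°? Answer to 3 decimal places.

1.664

Rounding to 4 decimal places leaves the longitude within ±5e-05° of the true value.
At 19.5°: 5e-05° × 111000 × cos 19.5° = 5e-05 × 111000 × 0.9426 ≈ 5.2317 m.
Error at 55.5° = 5e-05° × 111000 × cos 55.5° ≈ 5.55 × 0.5664 = 3.1436 m.
The ratio reduces to cos 19.5° / cos 55.5° = 0.9426/0.5664 ≈ 1.6642.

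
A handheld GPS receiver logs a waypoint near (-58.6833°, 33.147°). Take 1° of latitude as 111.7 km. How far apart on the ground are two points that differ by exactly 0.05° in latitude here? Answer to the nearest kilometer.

6 kilometers

0.05° × 111700 m/° = 5585 m.
That is 5585 m = 5.585 km.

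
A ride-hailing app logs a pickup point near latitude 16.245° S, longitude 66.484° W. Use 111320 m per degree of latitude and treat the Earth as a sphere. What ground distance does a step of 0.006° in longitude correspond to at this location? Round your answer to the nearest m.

One degree of longitude here spans 111320 × cos 16.245° = 111320 × 0.9601 ≈ 106875 m; 0.006° of that is 641.253 m.

641 m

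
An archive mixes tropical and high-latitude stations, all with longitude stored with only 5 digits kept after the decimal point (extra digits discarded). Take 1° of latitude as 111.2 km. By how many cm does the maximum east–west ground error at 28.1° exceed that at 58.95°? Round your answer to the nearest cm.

Truncating at 5 decimal places can drop up to a full unit in the last place, so the longitude may be off by as much as 1e-05°.
At 28.1°: 1e-05° × 111200 × cos 28.1° = 1e-05 × 111200 × 0.8821 ≈ 0.98093 m.
At 58.95°: 1e-05° × 111200 × cos 58.95° = 1e-05 × 111200 × 0.5158 ≈ 0.57355 m.
Difference: 0.98093 − 0.57355 = 0.40737 m.
That is 0.407371 m = 40.737 cm.

41 cm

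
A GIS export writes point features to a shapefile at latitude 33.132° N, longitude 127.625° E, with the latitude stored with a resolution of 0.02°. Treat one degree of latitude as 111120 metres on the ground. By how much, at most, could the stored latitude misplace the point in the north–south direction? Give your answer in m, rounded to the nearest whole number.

1111 m

With a 0.02° grid the true value lies within half a step, ±0.02°/2 = ±0.01°, of the stored one.
North–south distance: 0.01° × 111120 m/° = 1111.2 m.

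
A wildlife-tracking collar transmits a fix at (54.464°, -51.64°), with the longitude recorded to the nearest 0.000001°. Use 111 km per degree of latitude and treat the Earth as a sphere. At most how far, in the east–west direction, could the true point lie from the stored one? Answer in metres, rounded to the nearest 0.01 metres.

0.03 metres

Rounding to 6 decimal places leaves the longitude within ±5e-07° of the true value.
One degree of longitude at 54.464° is 111000 × cos 54.464° ≈ 111000 × 0.5812 = 64514.8 m.
East–west error: 5e-07° × 64514.8 m/° ≈ 0.0322574 m.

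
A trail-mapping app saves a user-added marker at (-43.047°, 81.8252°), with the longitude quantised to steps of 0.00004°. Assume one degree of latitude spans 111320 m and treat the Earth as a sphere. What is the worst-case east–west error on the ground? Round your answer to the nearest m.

With a 0.00004° grid the true value lies within half a step, ±0.00004°/2 = ±2e-05°, of the stored one.
At latitude 43.047° a degree of longitude spans 111320 m × cos 43.047° = 111320 × 0.7308 ≈ 81352 m.
East–west error: 2e-05° × 81352 m/° ≈ 1.62704 m.

2 m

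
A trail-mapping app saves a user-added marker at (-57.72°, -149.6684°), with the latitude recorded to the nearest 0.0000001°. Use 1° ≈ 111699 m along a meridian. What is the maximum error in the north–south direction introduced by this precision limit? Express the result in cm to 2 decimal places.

Rounding to 7 decimal places leaves the latitude within ±5e-08° of the true value.
North–south distance: 5e-08° × 111699 m/° = 0.00558495 m.
That is 0.00558495 m = 0.55849 cm.

0.56 cm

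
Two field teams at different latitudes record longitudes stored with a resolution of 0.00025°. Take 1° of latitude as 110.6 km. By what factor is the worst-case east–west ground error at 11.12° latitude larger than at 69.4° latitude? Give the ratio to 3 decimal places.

2.789

With a 0.00025° grid the true value lies within half a step, ±0.00025°/2 = ±0.000125°, of the stored one.
At 11.12°: 0.000125° × 110600 × cos 11.12° = 0.000125 × 110600 × 0.9812 ≈ 13.565 m.
At 69.4°: 0.000125° × 110600 × cos 69.4° = 0.000125 × 110600 × 0.3518 ≈ 4.8642 m.
Ratio: 13.565 / 4.8642 = cos 11.12° / cos 69.4° ≈ 2.7888.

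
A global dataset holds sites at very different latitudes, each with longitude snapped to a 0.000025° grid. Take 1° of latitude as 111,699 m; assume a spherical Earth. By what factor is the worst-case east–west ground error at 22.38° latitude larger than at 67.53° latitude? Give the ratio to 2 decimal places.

2.42

With a 0.000025° grid the true value lies within half a step, ±0.000025°/2 = ±1.25e-05°, of the stored one.
At 22.38°: 1.25e-05° × 111699 × cos 22.38° = 1.25e-05 × 111699 × 0.9247 ≈ 1.2911 m.
Error at 67.53° = 1.25e-05° × 111699 × cos 67.53° ≈ 1.3962 × 0.3822 = 0.53364 m.
Ratio: 1.2911 / 0.53364 = cos 22.38° / cos 67.53° ≈ 2.4194.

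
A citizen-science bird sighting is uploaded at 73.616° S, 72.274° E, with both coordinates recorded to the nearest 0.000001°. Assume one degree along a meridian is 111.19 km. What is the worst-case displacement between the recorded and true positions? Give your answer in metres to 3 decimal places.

0.058 metres

Rounding to 6 decimal places leaves each coordinate within ±5e-07° of the true value.
North–south component: 5e-07° × 111190 = 0.055595 m.
Longitude error → 5e-07 × 111190 × cos 73.616° = 5e-07 × 111190 × 0.2821 ≈ 0.0156819 m.
The two errors are perpendicular, so the maximum displacement is √(0.055595² + 0.0156819²) ≈ 0.0577644 m.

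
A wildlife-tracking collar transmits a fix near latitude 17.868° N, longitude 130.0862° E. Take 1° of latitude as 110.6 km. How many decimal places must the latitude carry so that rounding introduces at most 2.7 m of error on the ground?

5

One degree of latitude covers 110600 m.
N decimal places → at most half a unit in the last place, 0.5 × 10⁻ᴺ° = 110600/2 × 10⁻ᴺ m.
Setting 55300 × 10⁻ᴺ ≤ 2.7 gives 10ᴺ ≥ 2.048e+04, i.e. N ≥ 4.31.
So 5 decimal places suffice (0.553 m); 4 would allow up to 5.53 m.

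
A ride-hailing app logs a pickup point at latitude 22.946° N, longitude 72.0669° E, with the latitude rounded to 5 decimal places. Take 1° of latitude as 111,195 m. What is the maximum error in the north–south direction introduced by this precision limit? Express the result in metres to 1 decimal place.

Rounding to 5 decimal places leaves the latitude within ±5e-06° of the true value.
Along the meridian that is 5e-06° × 111195 m/° = 0.555975 m.

0.6 metres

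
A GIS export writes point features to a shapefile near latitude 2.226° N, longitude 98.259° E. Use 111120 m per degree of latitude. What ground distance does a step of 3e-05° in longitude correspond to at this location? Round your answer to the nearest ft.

At 2.226° a degree of longitude is 111120 × cos 2.226° ≈ 111036 m, so 3e-05° corresponds to 3.33108 m.
In feet: 3.33108 m ÷ 0.3048 ≈ 10.929 ft.

11 ft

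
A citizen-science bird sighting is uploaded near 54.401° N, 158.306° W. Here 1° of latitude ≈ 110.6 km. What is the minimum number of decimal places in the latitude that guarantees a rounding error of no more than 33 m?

One degree of latitude covers 110600 m.
Rounding to N decimal places gives at most 0.5 × 10⁻ᴺ degrees of error, i.e. 0.5 × 10⁻ᴺ × 110600 m.
Setting 55300 × 10⁻ᴺ ≤ 33 gives 10ᴺ ≥ 1676, i.e. N ≥ 3.22.
At 3 places the error can reach 55.3 m, but 4 places keeps it to 5.53 m.

4 decimal places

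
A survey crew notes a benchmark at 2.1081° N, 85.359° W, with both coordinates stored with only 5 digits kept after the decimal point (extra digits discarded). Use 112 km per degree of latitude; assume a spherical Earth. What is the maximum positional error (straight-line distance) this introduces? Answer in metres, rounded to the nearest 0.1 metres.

Truncating at 5 decimal places can drop up to a full unit in the last place, so each coordinate may be off by as much as 1e-05°.
N–S: 1e-05° × 112000 m/° = 1.12 m.
Longitude error → 1e-05 × 112000 × cos 2.1081° = 1e-05 × 112000 × 0.9993 ≈ 1.11924 m.
The two errors are perpendicular, so the maximum displacement is √(1.12² + 1.11924²) ≈ 1.58338 m.

1.6 metres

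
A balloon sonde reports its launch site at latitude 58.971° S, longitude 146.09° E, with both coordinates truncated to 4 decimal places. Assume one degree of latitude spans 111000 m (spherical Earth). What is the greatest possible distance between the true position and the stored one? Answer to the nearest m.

Truncating at 4 decimal places can drop up to a full unit in the last place, so each coordinate may be off by as much as 0.0001°.
N–S: 0.0001° × 111000 m/° = 11.1 m.
E–W at 58.971°: 0.0001° × 111000 × cos 58.971° = 0.0001 × 111000 × 0.5155 ≈ 5.72174 m.
Worst case both components are at the extreme and orthogonal: √(11.1² + 5.72174²) ≈ 12.4879 m.

12 m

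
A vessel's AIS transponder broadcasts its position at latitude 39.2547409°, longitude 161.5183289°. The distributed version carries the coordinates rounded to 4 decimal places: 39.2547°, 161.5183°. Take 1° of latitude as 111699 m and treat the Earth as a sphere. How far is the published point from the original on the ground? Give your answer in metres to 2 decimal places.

5.21 metres

The latitude changed by +0.0000409° and the longitude by +0.0000289°.
N–S: 0.0000409° × 111699 m/° = 4.56849 m.
East–west at this latitude: 0.0000289° × 111699 × cos 39.2547° ≈ 0.0000289 × 86493.1 = 2.49965 m.
Combined displacement = (4.56849² + 2.49965²)^½ ≈ 5.20762 m.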